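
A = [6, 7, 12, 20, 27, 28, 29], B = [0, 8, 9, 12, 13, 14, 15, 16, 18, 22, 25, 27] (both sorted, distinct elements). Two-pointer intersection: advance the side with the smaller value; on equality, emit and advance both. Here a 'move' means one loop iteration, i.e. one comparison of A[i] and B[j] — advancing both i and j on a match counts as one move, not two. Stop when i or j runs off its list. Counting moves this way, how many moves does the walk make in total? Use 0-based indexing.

i=0 j=0: 6>0, j++
i=0 j=1: 6<8, i++
i=1 j=1: 7<8, i++
i=2 j=1: 12>8, j++
i=2 j=2: 12>9, j++
i=2 j=3: 12==12 emit, i++,j++
i=3 j=4: 20>13, j++
i=3 j=5: 20>14, j++
i=3 j=6: 20>15, j++
i=3 j=7: 20>16, j++
i=3 j=8: 20>18, j++
i=3 j=9: 20<22, i++
i=4 j=9: 27>22, j++
i=4 j=10: 27>25, j++
i=4 j=11: 27==27 emit, i++,j++

15 moves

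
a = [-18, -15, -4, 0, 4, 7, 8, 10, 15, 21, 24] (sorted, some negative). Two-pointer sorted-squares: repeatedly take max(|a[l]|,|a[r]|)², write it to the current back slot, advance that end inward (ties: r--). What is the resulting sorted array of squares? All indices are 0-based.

[0,10] |-18|<=|24| out[10]=576 → r--
[0,9] |-18|<=|21| out[9]=441 → r--
[0,8] |-18|>|15| out[8]=324 → l++
[1,8] |-15|<=|15| out[7]=225 → r--
[1,7] |-15|>|10| out[6]=225 → l++
[2,7] |-4|<=|10| out[5]=100 → r--
[2,6] |-4|<=|8| out[4]=64 → r--
[2,5] |-4|<=|7| out[3]=49 → r--
[2,4] |-4|<=|4| out[2]=16 → r--
[2,3] |-4|>|0| out[1]=16 → l++
[3,3] |0|<=|0| out[0]=0 → r--

[0, 16, 16, 49, 64, 100, 225, 225, 324, 441, 576]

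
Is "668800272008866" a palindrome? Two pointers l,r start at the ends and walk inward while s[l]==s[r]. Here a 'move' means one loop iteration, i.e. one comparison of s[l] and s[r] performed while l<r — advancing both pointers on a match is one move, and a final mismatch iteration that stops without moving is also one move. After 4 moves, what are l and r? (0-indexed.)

l=4, r=10

[0,14] '6'=='6' → l++,r--
[1,13] '6'=='6' → l++,r--
[2,12] '8'=='8' → l++,r--
[3,11] '8'=='8' → l++,r--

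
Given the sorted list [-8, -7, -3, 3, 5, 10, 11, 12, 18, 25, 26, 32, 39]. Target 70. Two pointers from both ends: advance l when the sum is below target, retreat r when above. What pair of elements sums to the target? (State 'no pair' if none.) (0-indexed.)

no pair

l=0 r=12: -8+39=31 <70, l++
l=1 r=12: -7+39=32 <70, l++
l=2 r=12: -3+39=36 <70, l++
l=3 r=12: 3+39=42 <70, l++
l=4 r=12: 5+39=44 <70, l++
l=5 r=12: 10+39=49 <70, l++
l=6 r=12: 11+39=50 <70, l++
l=7 r=12: 12+39=51 <70, l++
l=8 r=12: 18+39=57 <70, l++
l=9 r=12: 25+39=64 <70, l++
l=10 r=12: 26+39=65 <70, l++
l=11 r=12: 32+39=71 >70, r--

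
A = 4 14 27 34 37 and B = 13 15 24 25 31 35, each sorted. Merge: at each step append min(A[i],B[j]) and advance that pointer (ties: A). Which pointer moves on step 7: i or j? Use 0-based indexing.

i

[i=0,j=0] A[i]=4<=B[j]=13 take 4 → i++
[i=1,j=0] A[i]=14>B[j]=13 take 13 → j++
[i=1,j=1] A[i]=14<=B[j]=15 take 14 → i++
[i=2,j=1] A[i]=27>B[j]=15 take 15 → j++
[i=2,j=2] A[i]=27>B[j]=24 take 24 → j++
[i=2,j=3] A[i]=27>B[j]=25 take 25 → j++
[i=2,j=4] A[i]=27<=B[j]=31 take 27 → i++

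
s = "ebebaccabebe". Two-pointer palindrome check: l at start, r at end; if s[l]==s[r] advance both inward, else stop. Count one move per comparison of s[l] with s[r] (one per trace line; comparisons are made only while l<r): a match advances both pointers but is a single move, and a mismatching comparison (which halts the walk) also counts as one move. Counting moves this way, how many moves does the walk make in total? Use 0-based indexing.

[0,11] 'e'=='e' → l++,r--
[1,10] 'b'=='b' → l++,r--
[2,9] 'e'=='e' → l++,r--
[3,8] 'b'=='b' → l++,r--
[4,7] 'a'=='a' → l++,r--
[5,6] 'c'=='c' → l++,r--

6 moves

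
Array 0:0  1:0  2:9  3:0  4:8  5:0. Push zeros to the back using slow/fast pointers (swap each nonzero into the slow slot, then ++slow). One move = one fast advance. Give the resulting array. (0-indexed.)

[9, 8, 0, 0, 0, 0]

slow=0 fast=0: a[fast]=0, fast++
slow=0 fast=1: a[fast]=0, fast++
slow=0 fast=2: a[fast]=9≠0 swap→a[0]=9, slow++,fast++
slow=1 fast=3: a[fast]=0, fast++
slow=1 fast=4: a[fast]=8≠0 swap→a[1]=8, slow++,fast++
slow=2 fast=5: a[fast]=0, fast++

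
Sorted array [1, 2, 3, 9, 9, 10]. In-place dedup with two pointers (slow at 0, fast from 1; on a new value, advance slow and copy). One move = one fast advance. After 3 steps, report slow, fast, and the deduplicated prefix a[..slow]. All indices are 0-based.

slow=3, fast=4, prefix=[1, 2, 3, 9]

slow=0 fast=1: a[fast]=2≠a[slow]=1 write a[1]=2, slow++,fast++
slow=1 fast=2: a[fast]=3≠a[slow]=2 write a[2]=3, slow++,fast++
slow=2 fast=3: a[fast]=9≠a[slow]=3 write a[3]=9, slow++,fast++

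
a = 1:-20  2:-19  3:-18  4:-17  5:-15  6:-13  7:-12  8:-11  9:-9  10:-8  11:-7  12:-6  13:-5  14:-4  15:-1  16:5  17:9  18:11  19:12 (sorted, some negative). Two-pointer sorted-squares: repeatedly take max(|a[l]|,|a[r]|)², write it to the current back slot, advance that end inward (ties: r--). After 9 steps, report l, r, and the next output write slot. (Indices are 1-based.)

[1,19] |-20|>|12| out[19]=400 → l++
[2,19] |-19|>|12| out[18]=361 → l++
[3,19] |-18|>|12| out[17]=324 → l++
[4,19] |-17|>|12| out[16]=289 → l++
[5,19] |-15|>|12| out[15]=225 → l++
[6,19] |-13|>|12| out[14]=169 → l++
[7,19] |-12|<=|12| out[13]=144 → r--
[7,18] |-12|>|11| out[12]=144 → l++
[8,18] |-11|<=|11| out[11]=121 → r--

l=8, r=17, next write slot=10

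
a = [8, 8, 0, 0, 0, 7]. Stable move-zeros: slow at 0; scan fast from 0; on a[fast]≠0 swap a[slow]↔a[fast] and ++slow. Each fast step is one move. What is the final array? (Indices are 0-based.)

[8, 8, 7, 0, 0, 0]

(s=0,f=0) a[fast]=8≠0 swap→a[0]=8 → slow++,fast++
(s=1,f=1) a[fast]=8≠0 swap→a[1]=8 → slow++,fast++
(s=2,f=2) a[fast]=0 → fast++
(s=2,f=3) a[fast]=0 → fast++
(s=2,f=4) a[fast]=0 → fast++
(s=2,f=5) a[fast]=7≠0 swap→a[2]=7 → slow++,fast++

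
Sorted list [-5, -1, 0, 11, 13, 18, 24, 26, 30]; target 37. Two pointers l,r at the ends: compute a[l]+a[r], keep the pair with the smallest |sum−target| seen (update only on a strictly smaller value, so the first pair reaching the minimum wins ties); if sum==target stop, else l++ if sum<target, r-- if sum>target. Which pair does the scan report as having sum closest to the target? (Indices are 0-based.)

[0,8] -5+30=25 d=12 * → l++
[1,8] -1+30=29 d=8 * → l++
[2,8] 0+30=30 d=7 * → l++
[3,8] 11+30=41 d=4 * → r--
[3,7] 11+26=37 d=0 * → stop

pair (11, 26) with sum 37 (|Δ|=0)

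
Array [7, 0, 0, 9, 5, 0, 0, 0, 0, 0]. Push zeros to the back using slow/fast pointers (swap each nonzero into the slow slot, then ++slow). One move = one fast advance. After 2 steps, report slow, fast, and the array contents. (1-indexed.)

slow=2, fast=3, a=[7, 0, 0, 9, 5, 0, 0, 0, 0, 0]

(s=1,f=1) a[fast]=7≠0 swap→a[1]=7 → slow++,fast++
(s=2,f=2) a[fast]=0 → fast++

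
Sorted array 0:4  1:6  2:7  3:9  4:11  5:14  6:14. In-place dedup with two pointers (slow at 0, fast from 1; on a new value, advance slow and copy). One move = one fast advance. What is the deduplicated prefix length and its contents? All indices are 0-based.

length 6; prefix = [4, 6, 7, 9, 11, 14]

slow=0 fast=1: a[fast]=6≠a[slow]=4 write a[1]=6, slow++,fast++
slow=1 fast=2: a[fast]=7≠a[slow]=6 write a[2]=7, slow++,fast++
slow=2 fast=3: a[fast]=9≠a[slow]=7 write a[3]=9, slow++,fast++
slow=3 fast=4: a[fast]=11≠a[slow]=9 write a[4]=11, slow++,fast++
slow=4 fast=5: a[fast]=14≠a[slow]=11 write a[5]=14, slow++,fast++
slow=5 fast=6: a[fast]=14=a[slow] dup, fast++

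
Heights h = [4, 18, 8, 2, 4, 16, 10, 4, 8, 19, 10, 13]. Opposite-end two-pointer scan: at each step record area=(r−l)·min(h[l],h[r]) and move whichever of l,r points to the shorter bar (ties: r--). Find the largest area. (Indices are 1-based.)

max area = 144

l=1 r=12: min(4,13)*11=44 best=44 *, l++
l=2 r=12: min(18,13)*10=130 best=130 *, r--
l=2 r=11: min(18,10)*9=90 best=130, r--
l=2 r=10: min(18,19)*8=144 best=144 *, l++
l=3 r=10: min(8,19)*7=56 best=144, l++
l=4 r=10: min(2,19)*6=12 best=144, l++
l=5 r=10: min(4,19)*5=20 best=144, l++
l=6 r=10: min(16,19)*4=64 best=144, l++
l=7 r=10: min(10,19)*3=30 best=144, l++
l=8 r=10: min(4,19)*2=8 best=144, l++
l=9 r=10: min(8,19)*1=8 best=144, l++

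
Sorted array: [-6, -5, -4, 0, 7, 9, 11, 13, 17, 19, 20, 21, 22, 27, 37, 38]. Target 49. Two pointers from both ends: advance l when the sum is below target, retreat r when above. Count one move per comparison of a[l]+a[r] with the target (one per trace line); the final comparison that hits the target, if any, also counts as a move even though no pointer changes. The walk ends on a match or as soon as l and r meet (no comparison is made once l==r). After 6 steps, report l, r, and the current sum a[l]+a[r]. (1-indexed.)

l=7, r=16, sum=49

[1,16] -6+38=32 <49 → l++
[2,16] -5+38=33 <49 → l++
[3,16] -4+38=34 <49 → l++
[4,16] 0+38=38 <49 → l++
[5,16] 7+38=45 <49 → l++
[6,16] 9+38=47 <49 → l++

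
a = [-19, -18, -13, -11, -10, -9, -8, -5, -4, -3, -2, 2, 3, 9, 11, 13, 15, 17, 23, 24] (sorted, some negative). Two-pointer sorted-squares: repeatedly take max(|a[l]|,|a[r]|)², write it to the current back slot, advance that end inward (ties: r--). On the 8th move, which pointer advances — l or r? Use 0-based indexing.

l

l=0 r=19: |-19|<=|24| out[19]=576, r--
l=0 r=18: |-19|<=|23| out[18]=529, r--
l=0 r=17: |-19|>|17| out[17]=361, l++
l=1 r=17: |-18|>|17| out[16]=324, l++
l=2 r=17: |-13|<=|17| out[15]=289, r--
l=2 r=16: |-13|<=|15| out[14]=225, r--
l=2 r=15: |-13|<=|13| out[13]=169, r--
l=2 r=14: |-13|>|11| out[12]=169, l++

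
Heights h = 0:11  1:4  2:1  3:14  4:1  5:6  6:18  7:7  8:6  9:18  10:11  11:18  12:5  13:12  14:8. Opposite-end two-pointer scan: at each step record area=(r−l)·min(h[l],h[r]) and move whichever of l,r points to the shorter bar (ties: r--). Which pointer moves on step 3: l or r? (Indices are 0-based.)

l=0 r=14: min(11,8)*14=112 best=112 *, r--
l=0 r=13: min(11,12)*13=143 best=143 *, l++
l=1 r=13: min(4,12)*12=48 best=143, l++

l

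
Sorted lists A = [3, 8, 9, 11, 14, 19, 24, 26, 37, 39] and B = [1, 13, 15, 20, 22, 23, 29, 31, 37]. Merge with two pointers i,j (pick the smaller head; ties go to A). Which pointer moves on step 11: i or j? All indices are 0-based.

j

[i=0,j=0] A[i]=3>B[j]=1 take 1 → j++
[i=0,j=1] A[i]=3<=B[j]=13 take 3 → i++
[i=1,j=1] A[i]=8<=B[j]=13 take 8 → i++
[i=2,j=1] A[i]=9<=B[j]=13 take 9 → i++
[i=3,j=1] A[i]=11<=B[j]=13 take 11 → i++
[i=4,j=1] A[i]=14>B[j]=13 take 13 → j++
[i=4,j=2] A[i]=14<=B[j]=15 take 14 → i++
[i=5,j=2] A[i]=19>B[j]=15 take 15 → j++
[i=5,j=3] A[i]=19<=B[j]=20 take 19 → i++
[i=6,j=3] A[i]=24>B[j]=20 take 20 → j++
[i=6,j=4] A[i]=24>B[j]=22 take 22 → j++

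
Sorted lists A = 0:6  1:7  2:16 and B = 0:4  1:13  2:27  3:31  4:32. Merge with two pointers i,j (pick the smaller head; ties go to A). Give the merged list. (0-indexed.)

[4, 6, 7, 13, 16, 27, 31, 32]

[i=0,j=0] A[i]=6>B[j]=4 take 4 → j++
[i=0,j=1] A[i]=6<=B[j]=13 take 6 → i++
[i=1,j=1] A[i]=7<=B[j]=13 take 7 → i++
[i=2,j=1] A[i]=16>B[j]=13 take 13 → j++
[i=2,j=2] A[i]=16<=B[j]=27 take 16 → i++
[i=3,j=2] A done, take B[j]=27 → j++
[i=3,j=3] A done, take B[j]=31 → j++
[i=3,j=4] A done, take B[j]=32 → j++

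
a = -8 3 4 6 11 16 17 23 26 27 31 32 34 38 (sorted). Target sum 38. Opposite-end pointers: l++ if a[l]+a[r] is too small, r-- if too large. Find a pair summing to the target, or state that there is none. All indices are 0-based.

l=0 r=13: -8+38=30 <38, l++
l=1 r=13: 3+38=41 >38, r--
l=1 r=12: 3+34=37 <38, l++
l=2 r=12: 4+34=38, found

(4, 34)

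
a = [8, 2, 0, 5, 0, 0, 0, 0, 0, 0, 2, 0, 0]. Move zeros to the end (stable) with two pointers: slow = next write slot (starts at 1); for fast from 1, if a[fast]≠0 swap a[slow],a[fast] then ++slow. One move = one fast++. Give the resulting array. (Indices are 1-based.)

(s=1,f=1) a[fast]=8≠0 swap→a[1]=8 → slow++,fast++
(s=2,f=2) a[fast]=2≠0 swap→a[2]=2 → slow++,fast++
(s=3,f=3) a[fast]=0 → fast++
(s=3,f=4) a[fast]=5≠0 swap→a[3]=5 → slow++,fast++
(s=4,f=5) a[fast]=0 → fast++
(s=4,f=6) a[fast]=0 → fast++
(s=4,f=7) a[fast]=0 → fast++
(s=4,f=8) a[fast]=0 → fast++
(s=4,f=9) a[fast]=0 → fast++
(s=4,f=10) a[fast]=0 → fast++
(s=4,f=11) a[fast]=2≠0 swap→a[4]=2 → slow++,fast++
(s=5,f=12) a[fast]=0 → fast++
(s=5,f=13) a[fast]=0 → fast++

[8, 2, 5, 2, 0, 0, 0, 0, 0, 0, 0, 0, 0]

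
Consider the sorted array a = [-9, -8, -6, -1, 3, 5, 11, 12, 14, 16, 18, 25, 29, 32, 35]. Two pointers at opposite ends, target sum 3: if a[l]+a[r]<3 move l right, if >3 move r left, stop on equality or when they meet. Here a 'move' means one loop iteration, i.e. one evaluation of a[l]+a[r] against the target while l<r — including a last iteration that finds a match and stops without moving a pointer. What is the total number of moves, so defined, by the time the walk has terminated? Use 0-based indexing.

8 moves

l=0 r=14: -9+35=26 >3, r--
l=0 r=13: -9+32=23 >3, r--
l=0 r=12: -9+29=20 >3, r--
l=0 r=11: -9+25=16 >3, r--
l=0 r=10: -9+18=9 >3, r--
l=0 r=9: -9+16=7 >3, r--
l=0 r=8: -9+14=5 >3, r--
l=0 r=7: -9+12=3, found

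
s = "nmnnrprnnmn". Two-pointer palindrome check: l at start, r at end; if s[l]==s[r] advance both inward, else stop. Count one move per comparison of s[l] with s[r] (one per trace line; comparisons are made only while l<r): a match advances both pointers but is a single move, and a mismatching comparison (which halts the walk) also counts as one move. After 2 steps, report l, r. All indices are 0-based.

l=2, r=8

[0,10] 'n'=='n' → l++,r--
[1,9] 'm'=='m' → l++,r--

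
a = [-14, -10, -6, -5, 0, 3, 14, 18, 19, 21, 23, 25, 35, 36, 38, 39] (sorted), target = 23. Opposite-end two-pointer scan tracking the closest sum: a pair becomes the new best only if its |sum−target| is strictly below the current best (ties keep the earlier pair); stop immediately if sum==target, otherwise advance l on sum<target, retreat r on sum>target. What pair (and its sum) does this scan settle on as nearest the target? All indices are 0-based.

pair (0, 23) with sum 23 (|Δ|=0)

[0,15] -14+39=25 d=2 * → r--
[0,14] -14+38=24 d=1 * → r--
[0,13] -14+36=22 d=1 → l++
[1,13] -10+36=26 d=3 → r--
[1,12] -10+35=25 d=2 → r--
[1,11] -10+25=15 d=8 → l++
[2,11] -6+25=19 d=4 → l++
[3,11] -5+25=20 d=3 → l++
[4,11] 0+25=25 d=2 → r--
[4,10] 0+23=23 d=0 * → stop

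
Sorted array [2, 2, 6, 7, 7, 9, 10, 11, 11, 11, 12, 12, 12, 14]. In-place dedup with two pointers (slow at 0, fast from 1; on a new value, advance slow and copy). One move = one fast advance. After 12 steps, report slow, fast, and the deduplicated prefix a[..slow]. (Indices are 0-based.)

slow=6, fast=13, prefix=[2, 6, 7, 9, 10, 11, 12]

(s=0,f=1) a[fast]=2=a[slow] dup → fast++
(s=0,f=2) a[fast]=6≠a[slow]=2 write a[1]=6 → slow++,fast++
(s=1,f=3) a[fast]=7≠a[slow]=6 write a[2]=7 → slow++,fast++
(s=2,f=4) a[fast]=7=a[slow] dup → fast++
(s=2,f=5) a[fast]=9≠a[slow]=7 write a[3]=9 → slow++,fast++
(s=3,f=6) a[fast]=10≠a[slow]=9 write a[4]=10 → slow++,fast++
(s=4,f=7) a[fast]=11≠a[slow]=10 write a[5]=11 → slow++,fast++
(s=5,f=8) a[fast]=11=a[slow] dup → fast++
(s=5,f=9) a[fast]=11=a[slow] dup → fast++
(s=5,f=10) a[fast]=12≠a[slow]=11 write a[6]=12 → slow++,fast++
(s=6,f=11) a[fast]=12=a[slow] dup → fast++
(s=6,f=12) a[fast]=12=a[slow] dup → fast++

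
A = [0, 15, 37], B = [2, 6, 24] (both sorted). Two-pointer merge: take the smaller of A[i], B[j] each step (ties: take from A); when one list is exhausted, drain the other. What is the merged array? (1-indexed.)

[i=1,j=1] A[i]=0<=B[j]=2 take 0 → i++
[i=2,j=1] A[i]=15>B[j]=2 take 2 → j++
[i=2,j=2] A[i]=15>B[j]=6 take 6 → j++
[i=2,j=3] A[i]=15<=B[j]=24 take 15 → i++
[i=3,j=3] A[i]=37>B[j]=24 take 24 → j++
[i=3,j=4] B done, take A[i]=37 → i++

[0, 2, 6, 15, 24, 37]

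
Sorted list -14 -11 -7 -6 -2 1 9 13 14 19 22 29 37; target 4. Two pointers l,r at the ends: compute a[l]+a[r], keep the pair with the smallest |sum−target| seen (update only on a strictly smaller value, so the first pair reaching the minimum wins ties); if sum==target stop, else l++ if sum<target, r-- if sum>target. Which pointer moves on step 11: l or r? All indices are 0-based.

l=0 r=12: -14+37=23 d=19 *, r--
l=0 r=11: -14+29=15 d=11 *, r--
l=0 r=10: -14+22=8 d=4 *, r--
l=0 r=9: -14+19=5 d=1 *, r--
l=0 r=8: -14+14=0 d=4, l++
l=1 r=8: -11+14=3 d=1, l++
l=2 r=8: -7+14=7 d=3, r--
l=2 r=7: -7+13=6 d=2, r--
l=2 r=6: -7+9=2 d=2, l++
l=3 r=6: -6+9=3 d=1, l++
l=4 r=6: -2+9=7 d=3, r--

r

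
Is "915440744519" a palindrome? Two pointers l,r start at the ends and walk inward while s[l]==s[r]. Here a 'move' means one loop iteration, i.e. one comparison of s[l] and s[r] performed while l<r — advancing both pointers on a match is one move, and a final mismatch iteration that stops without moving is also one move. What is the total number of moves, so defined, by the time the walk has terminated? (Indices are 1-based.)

[1,12] '9'=='9' → l++,r--
[2,11] '1'=='1' → l++,r--
[3,10] '5'=='5' → l++,r--
[4,9] '4'=='4' → l++,r--
[5,8] '4'=='4' → l++,r--
[6,7] '0'!='7' → stop

6 moves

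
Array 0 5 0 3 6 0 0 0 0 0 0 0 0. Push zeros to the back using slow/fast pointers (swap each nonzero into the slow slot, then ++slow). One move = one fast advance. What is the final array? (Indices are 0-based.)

[5, 3, 6, 0, 0, 0, 0, 0, 0, 0, 0, 0, 0]

(s=0,f=0) a[fast]=0 → fast++
(s=0,f=1) a[fast]=5≠0 swap→a[0]=5 → slow++,fast++
(s=1,f=2) a[fast]=0 → fast++
(s=1,f=3) a[fast]=3≠0 swap→a[1]=3 → slow++,fast++
(s=2,f=4) a[fast]=6≠0 swap→a[2]=6 → slow++,fast++
(s=3,f=5) a[fast]=0 → fast++
(s=3,f=6) a[fast]=0 → fast++
(s=3,f=7) a[fast]=0 → fast++
(s=3,f=8) a[fast]=0 → fast++
(s=3,f=9) a[fast]=0 → fast++
(s=3,f=10) a[fast]=0 → fast++
(s=3,f=11) a[fast]=0 → fast++
(s=3,f=12) a[fast]=0 → fast++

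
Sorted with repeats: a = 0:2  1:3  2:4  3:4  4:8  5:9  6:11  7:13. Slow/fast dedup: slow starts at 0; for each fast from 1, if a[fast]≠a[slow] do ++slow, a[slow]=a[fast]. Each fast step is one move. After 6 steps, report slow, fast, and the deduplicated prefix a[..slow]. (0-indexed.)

slow=0 fast=1: a[fast]=3≠a[slow]=2 write a[1]=3, slow++,fast++
slow=1 fast=2: a[fast]=4≠a[slow]=3 write a[2]=4, slow++,fast++
slow=2 fast=3: a[fast]=4=a[slow] dup, fast++
slow=2 fast=4: a[fast]=8≠a[slow]=4 write a[3]=8, slow++,fast++
slow=3 fast=5: a[fast]=9≠a[slow]=8 write a[4]=9, slow++,fast++
slow=4 fast=6: a[fast]=11≠a[slow]=9 write a[5]=11, slow++,fast++

slow=5, fast=7, prefix=[2, 3, 4, 8, 9, 11]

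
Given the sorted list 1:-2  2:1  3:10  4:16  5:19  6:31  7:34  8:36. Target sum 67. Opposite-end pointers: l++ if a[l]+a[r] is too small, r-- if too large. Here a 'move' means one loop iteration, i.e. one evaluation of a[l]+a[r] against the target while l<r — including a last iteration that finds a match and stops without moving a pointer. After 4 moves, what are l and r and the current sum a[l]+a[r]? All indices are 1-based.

l=1 r=8: -2+36=34 <67, l++
l=2 r=8: 1+36=37 <67, l++
l=3 r=8: 10+36=46 <67, l++
l=4 r=8: 16+36=52 <67, l++

l=5, r=8, sum=55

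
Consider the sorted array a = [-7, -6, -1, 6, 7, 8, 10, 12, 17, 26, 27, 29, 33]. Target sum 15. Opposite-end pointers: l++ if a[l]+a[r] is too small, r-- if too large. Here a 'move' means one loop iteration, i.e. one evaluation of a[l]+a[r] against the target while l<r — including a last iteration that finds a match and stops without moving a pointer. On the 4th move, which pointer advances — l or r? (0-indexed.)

l=0 r=12: -7+33=26 >15, r--
l=0 r=11: -7+29=22 >15, r--
l=0 r=10: -7+27=20 >15, r--
l=0 r=9: -7+26=19 >15, r--

r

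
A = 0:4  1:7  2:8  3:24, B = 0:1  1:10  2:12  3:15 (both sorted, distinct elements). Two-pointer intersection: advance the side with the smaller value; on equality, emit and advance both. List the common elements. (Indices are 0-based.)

intersection = []

[i=0,j=0] 4>1 → j++
[i=0,j=1] 4<10 → i++
[i=1,j=1] 7<10 → i++
[i=2,j=1] 8<10 → i++
[i=3,j=1] 24>10 → j++
[i=3,j=2] 24>12 → j++
[i=3,j=3] 24>15 → j++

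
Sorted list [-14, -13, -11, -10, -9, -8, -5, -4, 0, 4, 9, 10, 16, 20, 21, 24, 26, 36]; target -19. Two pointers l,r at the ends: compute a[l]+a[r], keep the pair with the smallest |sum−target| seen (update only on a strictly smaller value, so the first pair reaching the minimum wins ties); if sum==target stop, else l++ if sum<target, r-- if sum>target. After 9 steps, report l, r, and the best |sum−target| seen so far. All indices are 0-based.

l=0, r=8, best |Δ|=9

l=0 r=17: -14+36=22 d=41 *, r--
l=0 r=16: -14+26=12 d=31 *, r--
l=0 r=15: -14+24=10 d=29 *, r--
l=0 r=14: -14+21=7 d=26 *, r--
l=0 r=13: -14+20=6 d=25 *, r--
l=0 r=12: -14+16=2 d=21 *, r--
l=0 r=11: -14+10=-4 d=15 *, r--
l=0 r=10: -14+9=-5 d=14 *, r--
l=0 r=9: -14+4=-10 d=9 *, r--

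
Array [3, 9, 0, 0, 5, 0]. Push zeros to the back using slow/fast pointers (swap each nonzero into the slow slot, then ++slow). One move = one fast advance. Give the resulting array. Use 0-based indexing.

(s=0,f=0) a[fast]=3≠0 swap→a[0]=3 → slow++,fast++
(s=1,f=1) a[fast]=9≠0 swap→a[1]=9 → slow++,fast++
(s=2,f=2) a[fast]=0 → fast++
(s=2,f=3) a[fast]=0 → fast++
(s=2,f=4) a[fast]=5≠0 swap→a[2]=5 → slow++,fast++
(s=3,f=5) a[fast]=0 → fast++

[3, 9, 5, 0, 0, 0]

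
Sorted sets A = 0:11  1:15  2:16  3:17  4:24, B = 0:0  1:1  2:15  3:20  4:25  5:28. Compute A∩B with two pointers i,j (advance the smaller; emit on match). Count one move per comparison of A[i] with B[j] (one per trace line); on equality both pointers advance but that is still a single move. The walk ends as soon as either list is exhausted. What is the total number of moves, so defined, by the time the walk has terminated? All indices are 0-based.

i=0 j=0: 11>0, j++
i=0 j=1: 11>1, j++
i=0 j=2: 11<15, i++
i=1 j=2: 15==15 emit, i++,j++
i=2 j=3: 16<20, i++
i=3 j=3: 17<20, i++
i=4 j=3: 24>20, j++
i=4 j=4: 24<25, i++

8 moves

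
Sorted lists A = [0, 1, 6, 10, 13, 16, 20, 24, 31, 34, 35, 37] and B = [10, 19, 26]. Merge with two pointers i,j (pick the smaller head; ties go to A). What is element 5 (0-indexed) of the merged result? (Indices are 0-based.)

merged[5] = 13

i=0 j=0: A[i]=0<=B[j]=10 take 0, i++
i=1 j=0: A[i]=1<=B[j]=10 take 1, i++
i=2 j=0: A[i]=6<=B[j]=10 take 6, i++
i=3 j=0: A[i]=10<=B[j]=10 take 10, i++
i=4 j=0: A[i]=13>B[j]=10 take 10, j++
i=4 j=1: A[i]=13<=B[j]=19 take 13, i++
i=5 j=1: A[i]=16<=B[j]=19 take 16, i++
i=6 j=1: A[i]=20>B[j]=19 take 19, j++
i=6 j=2: A[i]=20<=B[j]=26 take 20, i++
i=7 j=2: A[i]=24<=B[j]=26 take 24, i++
i=8 j=2: A[i]=31>B[j]=26 take 26, j++
i=8 j=3: B done, take A[i]=31, i++
i=9 j=3: B done, take A[i]=34, i++
i=10 j=3: B done, take A[i]=35, i++
i=11 j=3: B done, take A[i]=37, i++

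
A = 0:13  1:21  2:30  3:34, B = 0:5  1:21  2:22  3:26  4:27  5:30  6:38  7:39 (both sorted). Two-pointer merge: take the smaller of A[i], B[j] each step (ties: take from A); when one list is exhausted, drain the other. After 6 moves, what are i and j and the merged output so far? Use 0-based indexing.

[i=0,j=0] A[i]=13>B[j]=5 take 5 → j++
[i=0,j=1] A[i]=13<=B[j]=21 take 13 → i++
[i=1,j=1] A[i]=21<=B[j]=21 take 21 → i++
[i=2,j=1] A[i]=30>B[j]=21 take 21 → j++
[i=2,j=2] A[i]=30>B[j]=22 take 22 → j++
[i=2,j=3] A[i]=30>B[j]=26 take 26 → j++

i=2, j=4, merged so far=[5, 13, 21, 21, 22, 26]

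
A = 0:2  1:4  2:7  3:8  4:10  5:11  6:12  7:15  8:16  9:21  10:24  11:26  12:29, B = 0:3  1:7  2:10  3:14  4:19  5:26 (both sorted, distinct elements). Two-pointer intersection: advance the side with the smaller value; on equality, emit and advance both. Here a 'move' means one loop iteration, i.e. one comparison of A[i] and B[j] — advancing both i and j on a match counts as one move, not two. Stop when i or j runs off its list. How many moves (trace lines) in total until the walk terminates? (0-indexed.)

i=0 j=0: 2<3, i++
i=1 j=0: 4>3, j++
i=1 j=1: 4<7, i++
i=2 j=1: 7==7 emit, i++,j++
i=3 j=2: 8<10, i++
i=4 j=2: 10==10 emit, i++,j++
i=5 j=3: 11<14, i++
i=6 j=3: 12<14, i++
i=7 j=3: 15>14, j++
i=7 j=4: 15<19, i++
i=8 j=4: 16<19, i++
i=9 j=4: 21>19, j++
i=9 j=5: 21<26, i++
i=10 j=5: 24<26, i++
i=11 j=5: 26==26 emit, i++,j++

15 moves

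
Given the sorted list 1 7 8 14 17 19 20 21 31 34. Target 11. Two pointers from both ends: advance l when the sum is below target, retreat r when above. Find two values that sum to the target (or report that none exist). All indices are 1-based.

l=1 r=10: 1+34=35 >11, r--
l=1 r=9: 1+31=32 >11, r--
l=1 r=8: 1+21=22 >11, r--
l=1 r=7: 1+20=21 >11, r--
l=1 r=6: 1+19=20 >11, r--
l=1 r=5: 1+17=18 >11, r--
l=1 r=4: 1+14=15 >11, r--
l=1 r=3: 1+8=9 <11, l++
l=2 r=3: 7+8=15 >11, r--

no pair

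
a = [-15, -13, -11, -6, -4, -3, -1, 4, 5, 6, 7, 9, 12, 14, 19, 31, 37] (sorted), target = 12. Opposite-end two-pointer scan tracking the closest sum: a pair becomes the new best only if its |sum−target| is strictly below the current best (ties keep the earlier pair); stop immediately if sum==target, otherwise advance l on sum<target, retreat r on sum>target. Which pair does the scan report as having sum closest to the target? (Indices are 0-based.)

pair (5, 7) with sum 12 (|Δ|=0)

l=0 r=16: -15+37=22 d=10 *, r--
l=0 r=15: -15+31=16 d=4 *, r--
l=0 r=14: -15+19=4 d=8, l++
l=1 r=14: -13+19=6 d=6, l++
l=2 r=14: -11+19=8 d=4, l++
l=3 r=14: -6+19=13 d=1 *, r--
l=3 r=13: -6+14=8 d=4, l++
l=4 r=13: -4+14=10 d=2, l++
l=5 r=13: -3+14=11 d=1, l++
l=6 r=13: -1+14=13 d=1, r--
l=6 r=12: -1+12=11 d=1, l++
l=7 r=12: 4+12=16 d=4, r--
l=7 r=11: 4+9=13 d=1, r--
l=7 r=10: 4+7=11 d=1, l++
l=8 r=10: 5+7=12 d=0 *, stop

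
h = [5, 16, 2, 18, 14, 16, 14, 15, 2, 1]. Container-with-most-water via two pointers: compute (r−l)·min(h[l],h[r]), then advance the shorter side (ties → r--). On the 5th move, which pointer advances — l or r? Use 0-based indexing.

[0,9] min(5,1)*9=9 best=9 * → r--
[0,8] min(5,2)*8=16 best=16 * → r--
[0,7] min(5,15)*7=35 best=35 * → l++
[1,7] min(16,15)*6=90 best=90 * → r--
[1,6] min(16,14)*5=70 best=90 → r--

r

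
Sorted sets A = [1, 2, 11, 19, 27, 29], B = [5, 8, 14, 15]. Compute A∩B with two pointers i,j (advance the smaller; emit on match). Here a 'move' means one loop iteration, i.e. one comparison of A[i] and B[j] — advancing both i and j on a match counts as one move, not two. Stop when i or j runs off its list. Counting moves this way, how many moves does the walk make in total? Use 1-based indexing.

i=1 j=1: 1<5, i++
i=2 j=1: 2<5, i++
i=3 j=1: 11>5, j++
i=3 j=2: 11>8, j++
i=3 j=3: 11<14, i++
i=4 j=3: 19>14, j++
i=4 j=4: 19>15, j++

7 moves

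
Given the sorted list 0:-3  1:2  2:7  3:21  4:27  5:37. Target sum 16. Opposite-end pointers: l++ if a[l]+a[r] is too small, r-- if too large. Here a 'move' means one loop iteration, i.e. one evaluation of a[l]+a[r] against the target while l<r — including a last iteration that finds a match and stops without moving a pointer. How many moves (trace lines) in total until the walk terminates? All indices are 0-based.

5 moves

[0,5] -3+37=34 >16 → r--
[0,4] -3+27=24 >16 → r--
[0,3] -3+21=18 >16 → r--
[0,2] -3+7=4 <16 → l++
[1,2] 2+7=9 <16 → l++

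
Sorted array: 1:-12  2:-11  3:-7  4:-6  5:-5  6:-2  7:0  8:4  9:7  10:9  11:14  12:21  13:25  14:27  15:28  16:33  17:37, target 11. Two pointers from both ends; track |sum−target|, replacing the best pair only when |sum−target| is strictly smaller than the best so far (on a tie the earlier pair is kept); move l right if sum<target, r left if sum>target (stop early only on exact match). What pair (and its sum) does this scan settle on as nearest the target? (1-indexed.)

[1,17] -12+37=25 d=14 * → r--
[1,16] -12+33=21 d=10 * → r--
[1,15] -12+28=16 d=5 * → r--
[1,14] -12+27=15 d=4 * → r--
[1,13] -12+25=13 d=2 * → r--
[1,12] -12+21=9 d=2 → l++
[2,12] -11+21=10 d=1 * → l++
[3,12] -7+21=14 d=3 → r--
[3,11] -7+14=7 d=4 → l++
[4,11] -6+14=8 d=3 → l++
[5,11] -5+14=9 d=2 → l++
[6,11] -2+14=12 d=1 → r--
[6,10] -2+9=7 d=4 → l++
[7,10] 0+9=9 d=2 → l++
[8,10] 4+9=13 d=2 → r--
[8,9] 4+7=11 d=0 * → stop

pair (4, 7) with sum 11 (|Δ|=0)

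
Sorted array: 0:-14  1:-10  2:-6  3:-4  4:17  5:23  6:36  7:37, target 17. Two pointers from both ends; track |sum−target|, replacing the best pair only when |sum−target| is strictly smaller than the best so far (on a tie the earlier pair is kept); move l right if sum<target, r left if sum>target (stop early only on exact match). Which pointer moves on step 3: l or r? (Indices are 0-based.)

l

l=0 r=7: -14+37=23 d=6 *, r--
l=0 r=6: -14+36=22 d=5 *, r--
l=0 r=5: -14+23=9 d=8, l++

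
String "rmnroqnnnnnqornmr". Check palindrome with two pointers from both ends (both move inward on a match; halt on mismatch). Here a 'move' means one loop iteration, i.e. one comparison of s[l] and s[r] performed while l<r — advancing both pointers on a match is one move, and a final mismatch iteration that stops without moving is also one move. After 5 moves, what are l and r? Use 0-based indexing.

l=5, r=11

[0,16] 'r'=='r' → l++,r--
[1,15] 'm'=='m' → l++,r--
[2,14] 'n'=='n' → l++,r--
[3,13] 'r'=='r' → l++,r--
[4,12] 'o'=='o' → l++,r--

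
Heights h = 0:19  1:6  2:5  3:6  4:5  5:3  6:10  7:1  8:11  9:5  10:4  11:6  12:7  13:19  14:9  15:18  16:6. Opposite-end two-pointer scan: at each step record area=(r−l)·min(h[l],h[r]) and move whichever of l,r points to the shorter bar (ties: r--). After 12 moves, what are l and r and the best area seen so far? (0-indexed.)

l=0 r=16: min(19,6)*16=96 best=96 *, r--
l=0 r=15: min(19,18)*15=270 best=270 *, r--
l=0 r=14: min(19,9)*14=126 best=270, r--
l=0 r=13: min(19,19)*13=247 best=270, r--
l=0 r=12: min(19,7)*12=84 best=270, r--
l=0 r=11: min(19,6)*11=66 best=270, r--
l=0 r=10: min(19,4)*10=40 best=270, r--
l=0 r=9: min(19,5)*9=45 best=270, r--
l=0 r=8: min(19,11)*8=88 best=270, r--
l=0 r=7: min(19,1)*7=7 best=270, r--
l=0 r=6: min(19,10)*6=60 best=270, r--
l=0 r=5: min(19,3)*5=15 best=270, r--

l=0, r=4, best area=270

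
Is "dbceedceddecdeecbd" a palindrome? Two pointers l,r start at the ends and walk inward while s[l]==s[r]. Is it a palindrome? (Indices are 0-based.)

palindrome

[0,17] 'd'=='d' → l++,r--
[1,16] 'b'=='b' → l++,r--
[2,15] 'c'=='c' → l++,r--
[3,14] 'e'=='e' → l++,r--
[4,13] 'e'=='e' → l++,r--
[5,12] 'd'=='d' → l++,r--
[6,11] 'c'=='c' → l++,r--
[7,10] 'e'=='e' → l++,r--
[8,9] 'd'=='d' → l++,r--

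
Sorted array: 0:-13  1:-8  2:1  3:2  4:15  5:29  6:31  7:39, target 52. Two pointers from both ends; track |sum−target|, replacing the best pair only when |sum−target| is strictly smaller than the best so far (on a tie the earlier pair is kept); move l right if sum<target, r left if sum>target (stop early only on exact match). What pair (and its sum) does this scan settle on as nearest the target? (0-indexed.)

l=0 r=7: -13+39=26 d=26 *, l++
l=1 r=7: -8+39=31 d=21 *, l++
l=2 r=7: 1+39=40 d=12 *, l++
l=3 r=7: 2+39=41 d=11 *, l++
l=4 r=7: 15+39=54 d=2 *, r--
l=4 r=6: 15+31=46 d=6, l++
l=5 r=6: 29+31=60 d=8, r--

pair (15, 39) with sum 54 (|Δ|=2)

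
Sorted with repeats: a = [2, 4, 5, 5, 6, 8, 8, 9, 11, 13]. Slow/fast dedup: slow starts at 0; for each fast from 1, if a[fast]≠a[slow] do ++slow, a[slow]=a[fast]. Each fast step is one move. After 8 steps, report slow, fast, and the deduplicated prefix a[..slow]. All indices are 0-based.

slow=6, fast=9, prefix=[2, 4, 5, 6, 8, 9, 11]

slow=0 fast=1: a[fast]=4≠a[slow]=2 write a[1]=4, slow++,fast++
slow=1 fast=2: a[fast]=5≠a[slow]=4 write a[2]=5, slow++,fast++
slow=2 fast=3: a[fast]=5=a[slow] dup, fast++
slow=2 fast=4: a[fast]=6≠a[slow]=5 write a[3]=6, slow++,fast++
slow=3 fast=5: a[fast]=8≠a[slow]=6 write a[4]=8, slow++,fast++
slow=4 fast=6: a[fast]=8=a[slow] dup, fast++
slow=4 fast=7: a[fast]=9≠a[slow]=8 write a[5]=9, slow++,fast++
slow=5 fast=8: a[fast]=11≠a[slow]=9 write a[6]=11, slow++,fast++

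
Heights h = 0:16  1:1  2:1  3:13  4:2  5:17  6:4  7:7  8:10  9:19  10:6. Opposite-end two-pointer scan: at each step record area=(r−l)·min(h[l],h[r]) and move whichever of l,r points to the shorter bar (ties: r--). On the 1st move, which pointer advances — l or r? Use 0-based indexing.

l=0 r=10: min(16,6)*10=60 best=60 *, r--

r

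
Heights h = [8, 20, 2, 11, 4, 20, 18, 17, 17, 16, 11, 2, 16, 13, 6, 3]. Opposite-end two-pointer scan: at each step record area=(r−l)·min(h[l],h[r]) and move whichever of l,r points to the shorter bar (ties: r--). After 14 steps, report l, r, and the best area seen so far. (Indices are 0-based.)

[0,15] min(8,3)*15=45 best=45 * → r--
[0,14] min(8,6)*14=84 best=84 * → r--
[0,13] min(8,13)*13=104 best=104 * → l++
[1,13] min(20,13)*12=156 best=156 * → r--
[1,12] min(20,16)*11=176 best=176 * → r--
[1,11] min(20,2)*10=20 best=176 → r--
[1,10] min(20,11)*9=99 best=176 → r--
[1,9] min(20,16)*8=128 best=176 → r--
[1,8] min(20,17)*7=119 best=176 → r--
[1,7] min(20,17)*6=102 best=176 → r--
[1,6] min(20,18)*5=90 best=176 → r--
[1,5] min(20,20)*4=80 best=176 → r--
[1,4] min(20,4)*3=12 best=176 → r--
[1,3] min(20,11)*2=22 best=176 → r--

l=1, r=2, best area=176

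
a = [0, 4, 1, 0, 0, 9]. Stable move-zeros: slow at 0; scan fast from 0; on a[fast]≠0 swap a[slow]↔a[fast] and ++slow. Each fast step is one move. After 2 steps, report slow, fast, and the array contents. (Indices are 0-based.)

(s=0,f=0) a[fast]=0 → fast++
(s=0,f=1) a[fast]=4≠0 swap→a[0]=4 → slow++,fast++

slow=1, fast=2, a=[4, 0, 1, 0, 0, 9]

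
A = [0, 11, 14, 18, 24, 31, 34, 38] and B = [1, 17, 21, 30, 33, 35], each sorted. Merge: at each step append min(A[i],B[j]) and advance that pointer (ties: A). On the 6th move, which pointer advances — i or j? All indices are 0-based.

[i=0,j=0] A[i]=0<=B[j]=1 take 0 → i++
[i=1,j=0] A[i]=11>B[j]=1 take 1 → j++
[i=1,j=1] A[i]=11<=B[j]=17 take 11 → i++
[i=2,j=1] A[i]=14<=B[j]=17 take 14 → i++
[i=3,j=1] A[i]=18>B[j]=17 take 17 → j++
[i=3,j=2] A[i]=18<=B[j]=21 take 18 → i++

i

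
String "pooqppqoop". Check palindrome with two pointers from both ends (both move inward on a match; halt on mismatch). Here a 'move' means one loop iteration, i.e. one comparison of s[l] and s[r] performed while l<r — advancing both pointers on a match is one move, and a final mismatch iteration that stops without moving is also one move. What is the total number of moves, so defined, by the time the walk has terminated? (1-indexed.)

[1,10] 'p'=='p' → l++,r--
[2,9] 'o'=='o' → l++,r--
[3,8] 'o'=='o' → l++,r--
[4,7] 'q'=='q' → l++,r--
[5,6] 'p'=='p' → l++,r--

5 moves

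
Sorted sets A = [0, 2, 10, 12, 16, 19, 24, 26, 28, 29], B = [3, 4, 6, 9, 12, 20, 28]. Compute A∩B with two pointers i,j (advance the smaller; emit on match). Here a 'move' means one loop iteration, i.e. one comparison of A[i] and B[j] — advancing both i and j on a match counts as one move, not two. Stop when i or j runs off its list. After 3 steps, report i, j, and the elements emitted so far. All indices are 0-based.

i=2, j=1, emitted=[]

i=0 j=0: 0<3, i++
i=1 j=0: 2<3, i++
i=2 j=0: 10>3, j++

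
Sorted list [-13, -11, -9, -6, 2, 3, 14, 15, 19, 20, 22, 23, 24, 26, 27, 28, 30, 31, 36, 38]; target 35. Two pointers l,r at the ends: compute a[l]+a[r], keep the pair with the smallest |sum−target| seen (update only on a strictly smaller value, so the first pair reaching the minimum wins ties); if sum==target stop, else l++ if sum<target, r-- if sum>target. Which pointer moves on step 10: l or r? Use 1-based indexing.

r

l=1 r=20: -13+38=25 d=10 *, l++
l=2 r=20: -11+38=27 d=8 *, l++
l=3 r=20: -9+38=29 d=6 *, l++
l=4 r=20: -6+38=32 d=3 *, l++
l=5 r=20: 2+38=40 d=5, r--
l=5 r=19: 2+36=38 d=3, r--
l=5 r=18: 2+31=33 d=2 *, l++
l=6 r=18: 3+31=34 d=1 *, l++
l=7 r=18: 14+31=45 d=10, r--
l=7 r=17: 14+30=44 d=9, r--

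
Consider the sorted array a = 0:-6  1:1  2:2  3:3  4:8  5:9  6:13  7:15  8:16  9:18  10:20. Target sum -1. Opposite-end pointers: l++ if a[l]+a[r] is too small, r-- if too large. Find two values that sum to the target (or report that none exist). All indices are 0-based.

l=0 r=10: -6+20=14 >-1, r--
l=0 r=9: -6+18=12 >-1, r--
l=0 r=8: -6+16=10 >-1, r--
l=0 r=7: -6+15=9 >-1, r--
l=0 r=6: -6+13=7 >-1, r--
l=0 r=5: -6+9=3 >-1, r--
l=0 r=4: -6+8=2 >-1, r--
l=0 r=3: -6+3=-3 <-1, l++
l=1 r=3: 1+3=4 >-1, r--
l=1 r=2: 1+2=3 >-1, r--

no pair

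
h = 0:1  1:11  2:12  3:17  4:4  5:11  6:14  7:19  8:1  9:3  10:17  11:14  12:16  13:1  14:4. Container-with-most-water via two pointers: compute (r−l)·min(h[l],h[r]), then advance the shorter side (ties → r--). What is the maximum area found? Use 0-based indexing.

l=0 r=14: min(1,4)*14=14 best=14 *, l++
l=1 r=14: min(11,4)*13=52 best=52 *, r--
l=1 r=13: min(11,1)*12=12 best=52, r--
l=1 r=12: min(11,16)*11=121 best=121 *, l++
l=2 r=12: min(12,16)*10=120 best=121, l++
l=3 r=12: min(17,16)*9=144 best=144 *, r--
l=3 r=11: min(17,14)*8=112 best=144, r--
l=3 r=10: min(17,17)*7=119 best=144, r--
l=3 r=9: min(17,3)*6=18 best=144, r--
l=3 r=8: min(17,1)*5=5 best=144, r--
l=3 r=7: min(17,19)*4=68 best=144, l++
l=4 r=7: min(4,19)*3=12 best=144, l++
l=5 r=7: min(11,19)*2=22 best=144, l++
l=6 r=7: min(14,19)*1=14 best=144, l++

max area = 144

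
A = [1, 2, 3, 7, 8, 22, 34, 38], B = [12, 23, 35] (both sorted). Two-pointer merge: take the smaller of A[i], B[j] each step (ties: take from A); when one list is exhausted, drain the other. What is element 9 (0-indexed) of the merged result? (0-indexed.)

merged[9] = 35

[i=0,j=0] A[i]=1<=B[j]=12 take 1 → i++
[i=1,j=0] A[i]=2<=B[j]=12 take 2 → i++
[i=2,j=0] A[i]=3<=B[j]=12 take 3 → i++
[i=3,j=0] A[i]=7<=B[j]=12 take 7 → i++
[i=4,j=0] A[i]=8<=B[j]=12 take 8 → i++
[i=5,j=0] A[i]=22>B[j]=12 take 12 → j++
[i=5,j=1] A[i]=22<=B[j]=23 take 22 → i++
[i=6,j=1] A[i]=34>B[j]=23 take 23 → j++
[i=6,j=2] A[i]=34<=B[j]=35 take 34 → i++
[i=7,j=2] A[i]=38>B[j]=35 take 35 → j++
[i=7,j=3] B done, take A[i]=38 → i++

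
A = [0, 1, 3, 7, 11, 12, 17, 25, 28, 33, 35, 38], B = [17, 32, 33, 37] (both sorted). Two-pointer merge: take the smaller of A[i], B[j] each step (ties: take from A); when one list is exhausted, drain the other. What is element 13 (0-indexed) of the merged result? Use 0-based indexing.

merged[13] = 35

[i=0,j=0] A[i]=0<=B[j]=17 take 0 → i++
[i=1,j=0] A[i]=1<=B[j]=17 take 1 → i++
[i=2,j=0] A[i]=3<=B[j]=17 take 3 → i++
[i=3,j=0] A[i]=7<=B[j]=17 take 7 → i++
[i=4,j=0] A[i]=11<=B[j]=17 take 11 → i++
[i=5,j=0] A[i]=12<=B[j]=17 take 12 → i++
[i=6,j=0] A[i]=17<=B[j]=17 take 17 → i++
[i=7,j=0] A[i]=25>B[j]=17 take 17 → j++
[i=7,j=1] A[i]=25<=B[j]=32 take 25 → i++
[i=8,j=1] A[i]=28<=B[j]=32 take 28 → i++
[i=9,j=1] A[i]=33>B[j]=32 take 32 → j++
[i=9,j=2] A[i]=33<=B[j]=33 take 33 → i++
[i=10,j=2] A[i]=35>B[j]=33 take 33 → j++
[i=10,j=3] A[i]=35<=B[j]=37 take 35 → i++
[i=11,j=3] A[i]=38>B[j]=37 take 37 → j++
[i=11,j=4] B done, take A[i]=38 → i++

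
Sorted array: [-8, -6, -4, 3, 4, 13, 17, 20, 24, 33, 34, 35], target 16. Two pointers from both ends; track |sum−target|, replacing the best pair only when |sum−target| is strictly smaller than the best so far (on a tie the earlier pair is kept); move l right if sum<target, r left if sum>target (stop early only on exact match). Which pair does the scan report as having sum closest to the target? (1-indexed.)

l=1 r=12: -8+35=27 d=11 *, r--
l=1 r=11: -8+34=26 d=10 *, r--
l=1 r=10: -8+33=25 d=9 *, r--
l=1 r=9: -8+24=16 d=0 *, stop

pair (-8, 24) with sum 16 (|Δ|=0)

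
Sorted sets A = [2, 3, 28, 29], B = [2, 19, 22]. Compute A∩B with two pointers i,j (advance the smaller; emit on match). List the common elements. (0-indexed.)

i=0 j=0: 2==2 emit, i++,j++
i=1 j=1: 3<19, i++
i=2 j=1: 28>19, j++
i=2 j=2: 28>22, j++

intersection = [2]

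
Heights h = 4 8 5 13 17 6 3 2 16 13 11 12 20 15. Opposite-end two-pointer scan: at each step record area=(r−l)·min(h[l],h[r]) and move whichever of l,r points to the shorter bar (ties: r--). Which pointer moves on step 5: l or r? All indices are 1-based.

l=1 r=14: min(4,15)*13=52 best=52 *, l++
l=2 r=14: min(8,15)*12=96 best=96 *, l++
l=3 r=14: min(5,15)*11=55 best=96, l++
l=4 r=14: min(13,15)*10=130 best=130 *, l++
l=5 r=14: min(17,15)*9=135 best=135 *, r--

r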